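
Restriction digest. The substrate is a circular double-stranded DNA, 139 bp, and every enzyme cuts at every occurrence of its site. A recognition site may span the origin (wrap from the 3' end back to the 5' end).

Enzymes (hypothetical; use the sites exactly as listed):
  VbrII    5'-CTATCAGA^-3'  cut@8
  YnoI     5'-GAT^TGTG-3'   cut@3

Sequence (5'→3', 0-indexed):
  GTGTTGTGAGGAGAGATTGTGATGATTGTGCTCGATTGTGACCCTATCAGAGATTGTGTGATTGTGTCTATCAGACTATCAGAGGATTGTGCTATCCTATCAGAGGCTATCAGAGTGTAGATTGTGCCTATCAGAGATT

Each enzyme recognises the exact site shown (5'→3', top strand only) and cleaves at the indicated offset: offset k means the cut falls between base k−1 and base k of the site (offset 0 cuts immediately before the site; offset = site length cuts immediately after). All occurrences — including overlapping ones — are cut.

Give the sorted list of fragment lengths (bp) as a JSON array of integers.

Site scan:
  VbrII (CTATCAGA, off=8): starts [43, 67, 75, 96, 106, 127] → cuts [51, 75, 83, 104, 114, 135]
  YnoI (GATTGTG, off=3): starts [14, 23, 33, 51, 59, 84, 119, 135] → cuts [17, 26, 36, 54, 62, 87, 122, 138]

All cut coordinates (distinct, sorted): [17, 26, 36, 51, 54, 62, 75, 83, 87, 104, 114, 122, 135, 138]

Fragments:
  17→26: 9 bp
  26→36: 10 bp
  36→51: 15 bp
  51→54: 3 bp
  54→62: 8 bp
  62→75: 13 bp
  75→83: 8 bp
  83→87: 4 bp
  87→104: 17 bp
  104→114: 10 bp
  114→122: 8 bp
  122→135: 13 bp
  135→138: 3 bp
  138→17 (wrap): 139-138+17 = 18 bp

[3,3,4,8,8,8,9,10,10,13,13,15,17,18]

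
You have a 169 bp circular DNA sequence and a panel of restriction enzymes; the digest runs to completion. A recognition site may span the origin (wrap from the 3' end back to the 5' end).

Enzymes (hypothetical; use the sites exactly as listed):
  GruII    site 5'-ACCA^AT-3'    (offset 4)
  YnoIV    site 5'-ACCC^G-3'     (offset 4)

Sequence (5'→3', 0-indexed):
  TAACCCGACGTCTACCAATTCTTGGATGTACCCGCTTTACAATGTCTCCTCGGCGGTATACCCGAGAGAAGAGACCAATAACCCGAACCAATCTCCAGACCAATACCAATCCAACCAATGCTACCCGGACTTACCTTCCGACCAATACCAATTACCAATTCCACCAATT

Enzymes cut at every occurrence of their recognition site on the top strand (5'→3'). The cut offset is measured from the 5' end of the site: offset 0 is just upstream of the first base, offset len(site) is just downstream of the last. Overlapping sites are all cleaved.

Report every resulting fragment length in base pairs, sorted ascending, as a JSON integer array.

[6,6,6,7,7,9,9,9,9,11,12,14,16,18,30]

Site scan:
  GruII ACCAAT/4: at [13, 73, 86, 98, 104, 113, 140, 146, 153, 162] ⇒ [17, 77, 90, 102, 108, 117, 144, 150, 157, 166]
  YnoIV ACCCG/4: at [2, 29, 59, 80, 122] ⇒ [6, 33, 63, 84, 126]

Pooled cuts: [6, 17, 33, 63, 77, 84, 90, 102, 108, 117, 126, 144, 150, 157, 166]

Fragments:
  6→17: 11 bp
  17→33: 16 bp
  33→63: 30 bp
  63→77: 14 bp
  77→84: 7 bp
  84→90: 6 bp
  90→102: 12 bp
  102→108: 6 bp
  108→117: 9 bp
  117→126: 9 bp
  126→144: 18 bp
  144→150: 6 bp
  150→157: 7 bp
  157→166: 9 bp
  166→6 (wrap): 169-166+6 = 9 bp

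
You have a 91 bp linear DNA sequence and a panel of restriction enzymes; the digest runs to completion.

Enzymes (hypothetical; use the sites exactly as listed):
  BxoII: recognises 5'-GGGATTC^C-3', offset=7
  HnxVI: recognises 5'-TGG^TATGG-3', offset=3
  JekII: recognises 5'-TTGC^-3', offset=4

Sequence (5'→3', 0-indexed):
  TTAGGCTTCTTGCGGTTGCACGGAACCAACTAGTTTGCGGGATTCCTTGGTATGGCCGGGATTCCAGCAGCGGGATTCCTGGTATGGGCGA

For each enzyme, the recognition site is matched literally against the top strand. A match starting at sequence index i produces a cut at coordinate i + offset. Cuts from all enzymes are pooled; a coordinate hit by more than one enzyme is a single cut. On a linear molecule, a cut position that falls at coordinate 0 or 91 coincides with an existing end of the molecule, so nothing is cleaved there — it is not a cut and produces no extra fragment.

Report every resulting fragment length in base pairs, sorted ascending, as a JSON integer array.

[4,5,6,7,9,13,14,14,19]

Per-enzyme occurrences:
  BxoII GGGATTCC/7: at [38, 57, 71] ⇒ [45, 64, 78]
  HnxVI TGGTATGG/3: at [47, 79] ⇒ [50, 82]
  JekII TTGC/4: at [9, 15, 34] ⇒ [13, 19, 38]

Pooled cuts: [13, 19, 38, 45, 50, 64, 78, 82]

Fragments:
  [0,13): 13 bp
  [13,19): 6 bp
  [19,38): 19 bp
  [38,45): 7 bp
  [45,50): 5 bp
  [50,64): 14 bp
  [64,78): 14 bp
  [78,82): 4 bp
  [82,91): 9 bp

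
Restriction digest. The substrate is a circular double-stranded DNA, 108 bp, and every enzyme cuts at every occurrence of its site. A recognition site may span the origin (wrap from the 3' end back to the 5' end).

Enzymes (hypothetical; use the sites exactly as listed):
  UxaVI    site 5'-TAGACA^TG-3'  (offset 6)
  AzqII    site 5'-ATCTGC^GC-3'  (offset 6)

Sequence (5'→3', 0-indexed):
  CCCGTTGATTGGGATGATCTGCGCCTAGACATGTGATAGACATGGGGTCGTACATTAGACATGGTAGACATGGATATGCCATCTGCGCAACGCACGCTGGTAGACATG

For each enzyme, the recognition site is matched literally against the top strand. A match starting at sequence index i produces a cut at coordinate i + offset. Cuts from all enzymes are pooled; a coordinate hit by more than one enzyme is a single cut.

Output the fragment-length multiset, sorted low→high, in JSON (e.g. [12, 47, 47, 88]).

Site scan:
  UxaVI TAGACATG/6: at [25, 36, 55, 64, 100] ⇒ [31, 42, 61, 70, 106]
  AzqII ATCTGCGC/6: at [16, 80] ⇒ [22, 86]

Pooled cuts: [22, 31, 42, 61, 70, 86, 106]

Fragments:
  22→31: 9 bp
  31→42: 11 bp
  42→61: 19 bp
  61→70: 9 bp
  70→86: 16 bp
  86→106: 20 bp
  106→22 (wrap): 108-106+22 = 24 bp

[9,9,11,16,19,20,24]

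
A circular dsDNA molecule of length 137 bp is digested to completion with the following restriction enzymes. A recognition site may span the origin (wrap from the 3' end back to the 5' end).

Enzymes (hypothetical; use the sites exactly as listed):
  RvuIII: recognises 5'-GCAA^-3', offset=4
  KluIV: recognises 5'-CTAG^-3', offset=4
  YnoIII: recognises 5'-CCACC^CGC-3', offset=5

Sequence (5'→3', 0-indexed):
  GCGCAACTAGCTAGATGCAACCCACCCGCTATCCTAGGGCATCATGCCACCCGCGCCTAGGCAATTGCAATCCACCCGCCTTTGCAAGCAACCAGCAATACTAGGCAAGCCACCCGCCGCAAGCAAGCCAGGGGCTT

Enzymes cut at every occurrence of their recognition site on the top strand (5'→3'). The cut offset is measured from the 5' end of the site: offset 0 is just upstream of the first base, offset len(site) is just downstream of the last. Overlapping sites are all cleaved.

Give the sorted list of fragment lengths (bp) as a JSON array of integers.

Site scan:
  RvuIII (GCAA, off=4): starts [2, 16, 60, 66, 83, 87, 94, 104, 118, 122] → cuts [6, 20, 64, 70, 87, 91, 98, 108, 122, 126]
  KluIV (CTAG, off=4): starts [6, 10, 33, 56, 100] → cuts [10, 14, 37, 60, 104]
  YnoIII (CCACCCGC, off=5): starts [21, 46, 71, 109] → cuts [26, 51, 76, 114]

Pooled cuts: [6, 10, 14, 20, 26, 37, 51, 60, 64, 70, 76, 87, 91, 98, 104, 108, 114, 122, 126]

Fragments:
  6→10: 4 bp
  10→14: 4 bp
  14→20: 6 bp
  20→26: 6 bp
  26→37: 11 bp
  37→51: 14 bp
  51→60: 9 bp
  60→64: 4 bp
  64→70: 6 bp
  70→76: 6 bp
  76→87: 11 bp
  87→91: 4 bp
  91→98: 7 bp
  98→104: 6 bp
  104→108: 4 bp
  108→114: 6 bp
  114→122: 8 bp
  122→126: 4 bp
  126→6 (wrap): 137-126+6 = 17 bp

[4,4,4,4,4,4,6,6,6,6,6,6,7,8,9,11,11,14,17]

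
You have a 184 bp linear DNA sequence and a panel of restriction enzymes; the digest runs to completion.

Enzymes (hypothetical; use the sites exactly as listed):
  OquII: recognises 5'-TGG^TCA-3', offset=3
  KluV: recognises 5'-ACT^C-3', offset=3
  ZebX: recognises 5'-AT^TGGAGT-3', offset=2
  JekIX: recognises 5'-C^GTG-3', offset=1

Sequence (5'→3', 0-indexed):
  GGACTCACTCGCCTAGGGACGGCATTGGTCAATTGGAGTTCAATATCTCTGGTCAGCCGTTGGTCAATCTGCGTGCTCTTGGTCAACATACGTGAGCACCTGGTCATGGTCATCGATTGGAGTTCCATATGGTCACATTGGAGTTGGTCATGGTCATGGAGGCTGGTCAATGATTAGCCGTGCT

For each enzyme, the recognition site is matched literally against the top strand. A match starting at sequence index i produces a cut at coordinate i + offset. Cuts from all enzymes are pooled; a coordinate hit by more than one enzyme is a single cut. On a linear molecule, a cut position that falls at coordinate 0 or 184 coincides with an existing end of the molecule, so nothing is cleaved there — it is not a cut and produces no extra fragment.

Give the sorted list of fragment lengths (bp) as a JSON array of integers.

Per-enzyme occurrences:
  OquII (TGGTCA, off=3): starts [25, 49, 60, 79, 100, 106, 129, 144, 150, 163] → cuts [28, 52, 63, 82, 103, 109, 132, 147, 153, 166]
  KluV (ACTC, off=3): starts [2, 6] → cuts [5, 9]
  ZebX (ATTGGAGT, off=2): starts [31, 115, 136] → cuts [33, 117, 138]
  JekIX (CGTG, off=1): starts [71, 90, 178] → cuts [72, 91, 179]

All cut coordinates (distinct, sorted): [5, 9, 28, 33, 52, 63, 72, 82, 91, 103, 109, 117, 132, 138, 147, 153, 166, 179]

Fragment lengths:
  [0,5): 5 bp
  [5,9): 4 bp
  [9,28): 19 bp
  [28,33): 5 bp
  [33,52): 19 bp
  [52,63): 11 bp
  [63,72): 9 bp
  [72,82): 10 bp
  [82,91): 9 bp
  [91,103): 12 bp
  [103,109): 6 bp
  [109,117): 8 bp
  [117,132): 15 bp
  [132,138): 6 bp
  [138,147): 9 bp
  [147,153): 6 bp
  [153,166): 13 bp
  [166,179): 13 bp
  [179,184): 5 bp

[4,5,5,5,6,6,6,8,9,9,9,10,11,12,13,13,15,19,19]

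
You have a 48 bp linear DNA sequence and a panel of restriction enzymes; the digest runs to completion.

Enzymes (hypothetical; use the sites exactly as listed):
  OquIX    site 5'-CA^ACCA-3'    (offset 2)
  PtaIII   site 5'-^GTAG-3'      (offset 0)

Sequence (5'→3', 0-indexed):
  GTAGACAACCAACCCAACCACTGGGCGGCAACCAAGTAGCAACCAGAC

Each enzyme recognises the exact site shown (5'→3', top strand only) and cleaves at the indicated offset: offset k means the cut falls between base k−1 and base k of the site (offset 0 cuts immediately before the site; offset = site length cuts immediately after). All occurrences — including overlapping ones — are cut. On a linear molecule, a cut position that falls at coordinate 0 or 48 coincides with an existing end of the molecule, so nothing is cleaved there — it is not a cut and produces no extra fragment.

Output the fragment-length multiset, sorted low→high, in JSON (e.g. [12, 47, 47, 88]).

Per-enzyme occurrences:
  OquIX CAACCA/2: at [5, 14, 28, 39] ⇒ [7, 16, 30, 41]
  PtaIII GTAG/0: at [0, 35] ⇒ [35] (position 0 is a terminus of the linear molecule — no cut)

Pooled cuts: [7, 16, 30, 35, 41]

Fragment lengths:
  [0,7): 7 bp
  [7,16): 9 bp
  [16,30): 14 bp
  [30,35): 5 bp
  [35,41): 6 bp
  [41,48): 7 bp

[5,6,7,7,9,14]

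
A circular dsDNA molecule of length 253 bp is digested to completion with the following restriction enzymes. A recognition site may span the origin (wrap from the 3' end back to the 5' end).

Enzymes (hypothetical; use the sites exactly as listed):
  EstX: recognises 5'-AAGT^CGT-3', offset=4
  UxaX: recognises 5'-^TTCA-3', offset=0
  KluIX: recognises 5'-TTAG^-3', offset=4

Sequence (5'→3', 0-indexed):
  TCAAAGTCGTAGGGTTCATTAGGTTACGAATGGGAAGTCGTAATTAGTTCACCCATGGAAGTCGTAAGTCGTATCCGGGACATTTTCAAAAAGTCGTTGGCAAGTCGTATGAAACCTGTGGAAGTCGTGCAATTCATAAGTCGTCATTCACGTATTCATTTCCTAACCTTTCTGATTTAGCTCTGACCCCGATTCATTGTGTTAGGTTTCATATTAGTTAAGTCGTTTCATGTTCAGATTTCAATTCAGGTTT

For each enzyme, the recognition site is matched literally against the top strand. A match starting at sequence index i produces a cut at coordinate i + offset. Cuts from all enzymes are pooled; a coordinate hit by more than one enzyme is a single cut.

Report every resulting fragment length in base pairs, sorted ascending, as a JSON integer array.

Site scan:
  EstX AAGTCGT/4: at [3, 34, 58, 65, 90, 101, 121, 137, 219] ⇒ [7, 38, 62, 69, 94, 105, 125, 141, 223]
  UxaX TTCA/0: at [14, 47, 84, 132, 146, 154, 192, 207, 226, 232, 239, 244, 252] ⇒ [14, 47, 84, 132, 146, 154, 192, 207, 226, 232, 239, 244, 252]
  KluIX TTAG/4: at [18, 43, 176, 201, 213] ⇒ [22, 47, 180, 205, 217]

All cut coordinates (distinct, sorted): [7, 14, 22, 38, 47, 62, 69, 84, 94, 105, 125, 132, 141, 146, 154, 180, 192, 205, 207, 217, 223, 226, 232, 239, 244, 252]

Fragment lengths:
  7→14: 7 bp
  14→22: 8 bp
  22→38: 16 bp
  38→47: 9 bp
  47→62: 15 bp
  62→69: 7 bp
  69→84: 15 bp
  84→94: 10 bp
  94→105: 11 bp
  105→125: 20 bp
  125→132: 7 bp
  132→141: 9 bp
  141→146: 5 bp
  146→154: 8 bp
  154→180: 26 bp
  180→192: 12 bp
  192→205: 13 bp
  205→207: 2 bp
  207→217: 10 bp
  217→223: 6 bp
  223→226: 3 bp
  226→232: 6 bp
  232→239: 7 bp
  239→244: 5 bp
  244→252: 8 bp
  252→7 (wrap): 253-252+7 = 8 bp

[2,3,5,5,6,6,7,7,7,7,8,8,8,8,9,9,10,10,11,12,13,15,15,16,20,26]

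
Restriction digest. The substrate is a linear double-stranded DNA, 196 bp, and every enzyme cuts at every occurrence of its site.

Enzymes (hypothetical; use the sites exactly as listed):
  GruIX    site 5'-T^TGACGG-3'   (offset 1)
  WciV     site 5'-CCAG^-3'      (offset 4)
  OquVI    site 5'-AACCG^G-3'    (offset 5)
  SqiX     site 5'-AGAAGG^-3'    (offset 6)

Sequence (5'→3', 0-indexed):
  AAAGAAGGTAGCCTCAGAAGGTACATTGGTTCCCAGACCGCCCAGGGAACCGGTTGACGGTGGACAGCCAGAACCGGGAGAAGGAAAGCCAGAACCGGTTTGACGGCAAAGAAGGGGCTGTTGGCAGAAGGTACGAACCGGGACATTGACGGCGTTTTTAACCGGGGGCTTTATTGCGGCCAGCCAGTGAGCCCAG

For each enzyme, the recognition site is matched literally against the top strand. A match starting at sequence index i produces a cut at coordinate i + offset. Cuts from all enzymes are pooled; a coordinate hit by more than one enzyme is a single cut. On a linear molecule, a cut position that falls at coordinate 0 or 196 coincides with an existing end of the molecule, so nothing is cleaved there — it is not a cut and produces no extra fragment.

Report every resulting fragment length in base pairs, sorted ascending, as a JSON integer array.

Site scan:
  GruIX TTGACGG/1: at [53, 99, 145] ⇒ [54, 100, 146]
  WciV CCAG/4: at [32, 41, 67, 88, 179, 183, 192] ⇒ [36, 45, 71, 92, 183, 187] (position 196 is a terminus of the linear molecule — no cut)
  OquVI AACCGG/5: at [47, 71, 92, 135, 159] ⇒ [52, 76, 97, 140, 164]
  SqiX AGAAGG/6: at [2, 15, 78, 109, 125] ⇒ [8, 21, 84, 115, 131]

All cut coordinates (distinct, sorted): [8, 21, 36, 45, 52, 54, 71, 76, 84, 92, 97, 100, 115, 131, 140, 146, 164, 183, 187]

Fragments:
  [0,8): 8 bp
  [8,21): 13 bp
  [21,36): 15 bp
  [36,45): 9 bp
  [45,52): 7 bp
  [52,54): 2 bp
  [54,71): 17 bp
  [71,76): 5 bp
  [76,84): 8 bp
  [84,92): 8 bp
  [92,97): 5 bp
  [97,100): 3 bp
  [100,115): 15 bp
  [115,131): 16 bp
  [131,140): 9 bp
  [140,146): 6 bp
  [146,164): 18 bp
  [164,183): 19 bp
  [183,187): 4 bp
  [187,196): 9 bp

[2,3,4,5,5,6,7,8,8,8,9,9,9,13,15,15,16,17,18,19]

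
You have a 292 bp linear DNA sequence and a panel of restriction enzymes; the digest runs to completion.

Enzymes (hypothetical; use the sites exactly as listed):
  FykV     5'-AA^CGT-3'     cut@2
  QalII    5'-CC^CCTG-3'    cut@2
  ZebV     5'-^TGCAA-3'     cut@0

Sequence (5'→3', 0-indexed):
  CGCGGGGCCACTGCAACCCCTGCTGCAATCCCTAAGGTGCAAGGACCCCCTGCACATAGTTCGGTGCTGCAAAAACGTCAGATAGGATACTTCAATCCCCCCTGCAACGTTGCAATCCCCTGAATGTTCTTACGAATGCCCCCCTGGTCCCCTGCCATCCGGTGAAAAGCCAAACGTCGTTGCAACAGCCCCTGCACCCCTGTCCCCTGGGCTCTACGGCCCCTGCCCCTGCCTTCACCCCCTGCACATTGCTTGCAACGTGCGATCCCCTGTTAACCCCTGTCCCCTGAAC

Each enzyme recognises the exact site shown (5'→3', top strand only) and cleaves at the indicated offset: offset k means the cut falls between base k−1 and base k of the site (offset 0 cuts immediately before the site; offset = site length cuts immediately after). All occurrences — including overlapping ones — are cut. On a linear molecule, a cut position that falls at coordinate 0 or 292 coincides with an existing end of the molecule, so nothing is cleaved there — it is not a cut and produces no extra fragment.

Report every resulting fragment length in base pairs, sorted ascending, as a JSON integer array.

Per-enzyme occurrences:
  FykV (AACGT, off=2): starts [73, 105, 172, 256] → cuts [75, 107, 174, 258]
  QalII (CCCCTG, off=2): starts [16, 46, 98, 116, 140, 148, 188, 196, 203, 219, 225, 238, 266, 276, 283] → cuts [18, 48, 100, 118, 142, 150, 190, 198, 205, 221, 227, 240, 268, 278, 285]
  ZebV (TGCAA, off=0): starts [11, 23, 37, 67, 102, 110, 180, 253] → cuts [11, 23, 37, 67, 102, 110, 180, 253]

Pooled cuts: [11, 18, 23, 37, 48, 67, 75, 100, 102, 107, 110, 118, 142, 150, 174, 180, 190, 198, 205, 221, 227, 240, 253, 258, 268, 278, 285]

Fragments:
  [0,11): 11 bp
  [11,18): 7 bp
  [18,23): 5 bp
  [23,37): 14 bp
  [37,48): 11 bp
  [48,67): 19 bp
  [67,75): 8 bp
  [75,100): 25 bp
  [100,102): 2 bp
  [102,107): 5 bp
  [107,110): 3 bp
  [110,118): 8 bp
  [118,142): 24 bp
  [142,150): 8 bp
  [150,174): 24 bp
  [174,180): 6 bp
  [180,190): 10 bp
  [190,198): 8 bp
  [198,205): 7 bp
  [205,221): 16 bp
  [221,227): 6 bp
  [227,240): 13 bp
  [240,253): 13 bp
  [253,258): 5 bp
  [258,268): 10 bp
  [268,278): 10 bp
  [278,285): 7 bp
  [285,292): 7 bp

[2,3,5,5,5,6,6,7,7,7,7,8,8,8,8,10,10,10,11,11,13,13,14,16,19,24,24,25]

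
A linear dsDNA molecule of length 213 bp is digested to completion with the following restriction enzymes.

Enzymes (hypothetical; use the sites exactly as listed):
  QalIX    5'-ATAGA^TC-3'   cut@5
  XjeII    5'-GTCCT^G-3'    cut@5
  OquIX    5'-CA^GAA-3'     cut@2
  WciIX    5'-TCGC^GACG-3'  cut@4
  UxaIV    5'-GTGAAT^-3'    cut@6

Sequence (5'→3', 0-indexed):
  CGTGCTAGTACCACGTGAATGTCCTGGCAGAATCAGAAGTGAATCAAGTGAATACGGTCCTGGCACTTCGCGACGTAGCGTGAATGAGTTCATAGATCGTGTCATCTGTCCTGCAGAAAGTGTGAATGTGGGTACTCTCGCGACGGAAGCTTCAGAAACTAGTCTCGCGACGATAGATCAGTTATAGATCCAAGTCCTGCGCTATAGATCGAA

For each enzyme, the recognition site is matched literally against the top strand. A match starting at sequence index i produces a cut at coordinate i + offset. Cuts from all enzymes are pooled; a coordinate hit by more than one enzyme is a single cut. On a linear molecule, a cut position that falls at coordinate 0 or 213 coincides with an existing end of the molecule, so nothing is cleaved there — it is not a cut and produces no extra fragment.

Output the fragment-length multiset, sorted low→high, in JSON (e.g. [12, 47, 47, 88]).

[3,4,5,5,6,8,9,9,9,10,10,10,11,11,12,13,14,14,14,16,20]

Site scan:
  QalIX (ATAGATC, off=5): starts [91, 172, 183, 203] → cuts [96, 177, 188, 208]
  XjeII (GTCCTG, off=5): starts [20, 56, 107, 193] → cuts [25, 61, 112, 198]
  OquIX (CAGAA, off=2): starts [27, 33, 113, 152] → cuts [29, 35, 115, 154]
  WciIX (TCGCGACG, off=4): starts [67, 137, 164] → cuts [71, 141, 168]
  UxaIV (GTGAAT, off=6): starts [14, 38, 47, 79, 121] → cuts [20, 44, 53, 85, 127]

Pooled cuts: [20, 25, 29, 35, 44, 53, 61, 71, 85, 96, 112, 115, 127, 141, 154, 168, 177, 188, 198, 208]

Fragments:
  [0,20): 20 bp
  [20,25): 5 bp
  [25,29): 4 bp
  [29,35): 6 bp
  [35,44): 9 bp
  [44,53): 9 bp
  [53,61): 8 bp
  [61,71): 10 bp
  [71,85): 14 bp
  [85,96): 11 bp
  [96,112): 16 bp
  [112,115): 3 bp
  [115,127): 12 bp
  [127,141): 14 bp
  [141,154): 13 bp
  [154,168): 14 bp
  [168,177): 9 bp
  [177,188): 11 bp
  [188,198): 10 bp
  [198,208): 10 bp
  [208,213): 5 bp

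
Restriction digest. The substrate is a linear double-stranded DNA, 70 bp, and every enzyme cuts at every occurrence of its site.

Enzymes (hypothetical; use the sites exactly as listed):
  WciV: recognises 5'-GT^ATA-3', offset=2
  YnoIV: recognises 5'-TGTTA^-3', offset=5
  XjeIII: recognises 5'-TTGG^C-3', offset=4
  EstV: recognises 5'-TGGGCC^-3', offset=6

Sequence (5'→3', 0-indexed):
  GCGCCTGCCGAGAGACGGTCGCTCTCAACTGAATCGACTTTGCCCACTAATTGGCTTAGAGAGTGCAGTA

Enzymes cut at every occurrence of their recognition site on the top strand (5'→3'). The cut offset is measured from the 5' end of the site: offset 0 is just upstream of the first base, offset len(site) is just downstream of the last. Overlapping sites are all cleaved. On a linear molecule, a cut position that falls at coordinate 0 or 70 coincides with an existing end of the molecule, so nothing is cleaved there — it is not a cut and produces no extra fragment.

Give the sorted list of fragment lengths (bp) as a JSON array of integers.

[16,54]

Site scan:
  WciV (GTATA, off=2): no sites
  YnoIV (TGTTA, off=5): no sites
  XjeIII (TTGGC, off=4): starts [50] → cuts [54]
  EstV (TGGGCC, off=6): no sites

Pooled cuts: [54]

Fragment lengths:
  [0,54): 54 bp
  [54,70): 16 bp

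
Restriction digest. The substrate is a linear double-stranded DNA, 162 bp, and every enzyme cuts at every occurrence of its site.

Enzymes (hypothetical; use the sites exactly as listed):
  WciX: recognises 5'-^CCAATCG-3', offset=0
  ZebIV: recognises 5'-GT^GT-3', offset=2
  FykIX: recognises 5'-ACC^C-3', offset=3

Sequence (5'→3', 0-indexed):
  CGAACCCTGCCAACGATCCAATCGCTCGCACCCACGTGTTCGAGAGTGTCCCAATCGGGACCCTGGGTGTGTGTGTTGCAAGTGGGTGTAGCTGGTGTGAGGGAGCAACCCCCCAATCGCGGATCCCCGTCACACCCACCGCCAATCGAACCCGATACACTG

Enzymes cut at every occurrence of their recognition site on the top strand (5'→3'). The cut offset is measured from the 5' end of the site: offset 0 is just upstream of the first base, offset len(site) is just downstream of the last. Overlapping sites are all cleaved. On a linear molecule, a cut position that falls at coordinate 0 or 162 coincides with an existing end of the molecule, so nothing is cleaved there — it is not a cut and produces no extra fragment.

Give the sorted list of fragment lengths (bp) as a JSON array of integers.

Per-enzyme occurrences:
  WciX CCAATCG/0: at [17, 50, 112, 141] ⇒ [17, 50, 112, 141]
  ZebIV GTGT/2: at [35, 45, 66, 68, 70, 72, 85, 94] ⇒ [37, 47, 68, 70, 72, 74, 87, 96]
  FykIX ACCC/3: at [3, 29, 59, 107, 133, 149] ⇒ [6, 32, 62, 110, 136, 152]

Pooled cuts: [6, 17, 32, 37, 47, 50, 62, 68, 70, 72, 74, 87, 96, 110, 112, 136, 141, 152]

Fragment lengths:
  [0,6): 6 bp
  [6,17): 11 bp
  [17,32): 15 bp
  [32,37): 5 bp
  [37,47): 10 bp
  [47,50): 3 bp
  [50,62): 12 bp
  [62,68): 6 bp
  [68,70): 2 bp
  [70,72): 2 bp
  [72,74): 2 bp
  [74,87): 13 bp
  [87,96): 9 bp
  [96,110): 14 bp
  [110,112): 2 bp
  [112,136): 24 bp
  [136,141): 5 bp
  [141,152): 11 bp
  [152,162): 10 bp

[2,2,2,2,3,5,5,6,6,9,10,10,11,11,12,13,14,15,24]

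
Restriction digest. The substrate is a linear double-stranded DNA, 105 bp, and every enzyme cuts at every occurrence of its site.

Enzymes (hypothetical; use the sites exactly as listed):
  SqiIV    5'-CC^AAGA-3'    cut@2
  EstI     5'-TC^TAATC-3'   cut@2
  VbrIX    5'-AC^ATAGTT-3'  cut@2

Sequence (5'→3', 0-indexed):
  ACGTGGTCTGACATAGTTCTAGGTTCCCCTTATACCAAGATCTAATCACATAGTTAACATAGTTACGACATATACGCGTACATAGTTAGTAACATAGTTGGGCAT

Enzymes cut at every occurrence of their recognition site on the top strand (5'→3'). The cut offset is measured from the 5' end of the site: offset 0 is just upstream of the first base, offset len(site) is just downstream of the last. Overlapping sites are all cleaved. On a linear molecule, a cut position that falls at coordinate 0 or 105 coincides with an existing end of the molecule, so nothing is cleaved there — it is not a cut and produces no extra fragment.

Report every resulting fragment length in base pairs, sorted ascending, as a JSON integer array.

Per-enzyme occurrences:
  SqiIV (CCAAGA, off=2): starts [34] → cuts [36]
  EstI (TCTAATC, off=2): starts [40] → cuts [42]
  VbrIX (ACATAGTT, off=2): starts [10, 47, 56, 79, 91] → cuts [12, 49, 58, 81, 93]

Pooled cuts: [12, 36, 42, 49, 58, 81, 93]

Fragment lengths:
  [0,12): 12 bp
  [12,36): 24 bp
  [36,42): 6 bp
  [42,49): 7 bp
  [49,58): 9 bp
  [58,81): 23 bp
  [81,93): 12 bp
  [93,105): 12 bp

[6,7,9,12,12,12,23,24]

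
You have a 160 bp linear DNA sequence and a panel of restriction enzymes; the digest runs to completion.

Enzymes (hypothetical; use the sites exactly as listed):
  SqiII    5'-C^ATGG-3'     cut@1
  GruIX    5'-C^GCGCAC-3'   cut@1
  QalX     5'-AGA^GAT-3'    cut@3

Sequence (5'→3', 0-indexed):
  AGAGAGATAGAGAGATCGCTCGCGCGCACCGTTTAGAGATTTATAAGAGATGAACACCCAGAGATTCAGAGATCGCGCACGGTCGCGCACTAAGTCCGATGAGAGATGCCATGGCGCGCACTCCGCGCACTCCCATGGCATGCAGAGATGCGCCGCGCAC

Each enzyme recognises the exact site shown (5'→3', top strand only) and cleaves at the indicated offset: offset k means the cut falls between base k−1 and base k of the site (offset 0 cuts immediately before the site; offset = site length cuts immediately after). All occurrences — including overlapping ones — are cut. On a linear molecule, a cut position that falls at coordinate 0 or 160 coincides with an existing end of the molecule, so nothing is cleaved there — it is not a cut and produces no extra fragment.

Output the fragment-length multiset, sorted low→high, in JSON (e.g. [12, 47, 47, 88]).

Per-enzyme occurrences:
  SqiII CATGG/1: at [109, 133] ⇒ [110, 134]
  GruIX CGCGCAC/1: at [22, 73, 83, 114, 123, 153] ⇒ [23, 74, 84, 115, 124, 154]
  QalX AGAGAT/3: at [2, 10, 34, 45, 59, 67, 101, 143] ⇒ [5, 13, 37, 48, 62, 70, 104, 146]

Pooled cuts: [5, 13, 23, 37, 48, 62, 70, 74, 84, 104, 110, 115, 124, 134, 146, 154]

Fragment lengths:
  [0,5): 5 bp
  [5,13): 8 bp
  [13,23): 10 bp
  [23,37): 14 bp
  [37,48): 11 bp
  [48,62): 14 bp
  [62,70): 8 bp
  [70,74): 4 bp
  [74,84): 10 bp
  [84,104): 20 bp
  [104,110): 6 bp
  [110,115): 5 bp
  [115,124): 9 bp
  [124,134): 10 bp
  [134,146): 12 bp
  [146,154): 8 bp
  [154,160): 6 bp

[4,5,5,6,6,8,8,8,9,10,10,10,11,12,14,14,20]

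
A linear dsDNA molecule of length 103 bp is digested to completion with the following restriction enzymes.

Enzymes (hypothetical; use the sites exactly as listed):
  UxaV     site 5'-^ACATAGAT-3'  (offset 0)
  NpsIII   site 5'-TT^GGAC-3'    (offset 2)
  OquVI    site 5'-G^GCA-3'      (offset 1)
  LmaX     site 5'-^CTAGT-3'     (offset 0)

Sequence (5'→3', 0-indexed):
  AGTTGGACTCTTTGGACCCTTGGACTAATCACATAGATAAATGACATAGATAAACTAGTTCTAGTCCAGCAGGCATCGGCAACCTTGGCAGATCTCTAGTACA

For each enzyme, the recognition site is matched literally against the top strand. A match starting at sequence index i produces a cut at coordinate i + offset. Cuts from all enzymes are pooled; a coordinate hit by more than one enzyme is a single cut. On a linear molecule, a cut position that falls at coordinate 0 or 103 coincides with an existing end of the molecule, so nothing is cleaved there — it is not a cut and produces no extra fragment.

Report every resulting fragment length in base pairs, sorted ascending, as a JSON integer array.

Scan for sites:
  UxaV ACATAGAT/0: at [30, 43] ⇒ [30, 43]
  NpsIII TTGGAC/2: at [2, 11, 19] ⇒ [4, 13, 21]
  OquVI GGCA/1: at [71, 77, 86] ⇒ [72, 78, 87]
  LmaX CTAGT/0: at [54, 60, 95] ⇒ [54, 60, 95]

Pooled cuts: [4, 13, 21, 30, 43, 54, 60, 72, 78, 87, 95]

Fragments:
  [0,4): 4 bp
  [4,13): 9 bp
  [13,21): 8 bp
  [21,30): 9 bp
  [30,43): 13 bp
  [43,54): 11 bp
  [54,60): 6 bp
  [60,72): 12 bp
  [72,78): 6 bp
  [78,87): 9 bp
  [87,95): 8 bp
  [95,103): 8 bp

[4,6,6,8,8,8,9,9,9,11,12,13]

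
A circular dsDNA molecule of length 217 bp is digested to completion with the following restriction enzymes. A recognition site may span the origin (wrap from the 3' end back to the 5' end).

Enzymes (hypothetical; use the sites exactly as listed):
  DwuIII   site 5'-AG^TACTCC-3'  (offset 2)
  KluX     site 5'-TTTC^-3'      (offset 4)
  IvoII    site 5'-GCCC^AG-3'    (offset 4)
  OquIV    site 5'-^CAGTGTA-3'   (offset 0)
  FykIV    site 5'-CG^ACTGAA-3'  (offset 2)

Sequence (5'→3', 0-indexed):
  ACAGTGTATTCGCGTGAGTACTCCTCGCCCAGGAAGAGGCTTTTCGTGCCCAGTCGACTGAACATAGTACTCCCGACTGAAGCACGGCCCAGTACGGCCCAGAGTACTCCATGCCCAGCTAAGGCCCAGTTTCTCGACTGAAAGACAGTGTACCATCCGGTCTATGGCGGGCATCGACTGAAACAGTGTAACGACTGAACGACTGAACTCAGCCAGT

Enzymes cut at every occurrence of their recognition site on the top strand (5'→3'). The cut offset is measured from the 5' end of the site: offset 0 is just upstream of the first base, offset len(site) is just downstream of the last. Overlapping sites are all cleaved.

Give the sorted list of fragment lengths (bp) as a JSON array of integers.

Scan for sites:
  DwuIII (AGTACTCC, off=2): starts [16, 65, 102] → cuts [18, 67, 104]
  KluX (TTTC, off=4): starts [41, 129] → cuts [45, 133]
  IvoII (GCCCAG, off=4): starts [26, 47, 86, 96, 112, 123] → cuts [30, 51, 90, 100, 116, 127]
  OquIV (CAGTGTA, off=0): starts [1, 145, 183] → cuts [1, 145, 183]
  FykIV (CGACTGAA, off=2): starts [54, 73, 134, 174, 191, 199] → cuts [56, 75, 136, 176, 193, 201]

Pooled cuts: [1, 18, 30, 45, 51, 56, 67, 75, 90, 100, 104, 116, 127, 133, 136, 145, 176, 183, 193, 201]

Fragments:
  1→18: 17 bp
  18→30: 12 bp
  30→45: 15 bp
  45→51: 6 bp
  51→56: 5 bp
  56→67: 11 bp
  67→75: 8 bp
  75→90: 15 bp
  90→100: 10 bp
  100→104: 4 bp
  104→116: 12 bp
  116→127: 11 bp
  127→133: 6 bp
  133→136: 3 bp
  136→145: 9 bp
  145→176: 31 bp
  176→183: 7 bp
  183→193: 10 bp
  193→201: 8 bp
  201→1 (wrap): 217-201+1 = 17 bp

[3,4,5,6,6,7,8,8,9,10,10,11,11,12,12,15,15,17,17,31]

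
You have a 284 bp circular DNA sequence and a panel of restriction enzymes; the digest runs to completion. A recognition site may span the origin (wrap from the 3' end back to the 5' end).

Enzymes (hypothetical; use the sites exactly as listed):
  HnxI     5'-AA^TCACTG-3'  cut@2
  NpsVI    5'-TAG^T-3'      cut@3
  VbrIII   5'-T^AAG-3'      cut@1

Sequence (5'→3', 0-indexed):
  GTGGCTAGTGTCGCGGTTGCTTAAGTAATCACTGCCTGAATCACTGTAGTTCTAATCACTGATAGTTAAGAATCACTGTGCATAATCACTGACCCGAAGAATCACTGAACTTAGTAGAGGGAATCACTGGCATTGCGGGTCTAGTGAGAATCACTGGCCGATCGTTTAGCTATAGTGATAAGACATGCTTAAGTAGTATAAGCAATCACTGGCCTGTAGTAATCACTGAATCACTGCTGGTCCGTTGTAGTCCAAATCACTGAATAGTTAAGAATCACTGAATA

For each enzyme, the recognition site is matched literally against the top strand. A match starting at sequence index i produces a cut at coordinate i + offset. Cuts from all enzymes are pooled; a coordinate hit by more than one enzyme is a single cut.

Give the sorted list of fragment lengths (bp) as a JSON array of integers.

Site scan:
  HnxI (AATCACTG, off=2): starts [26, 38, 53, 70, 83, 99, 121, 148, 203, 220, 228, 254, 272] → cuts [28, 40, 55, 72, 85, 101, 123, 150, 205, 222, 230, 256, 274]
  NpsVI (TAGT, off=3): starts [5, 46, 62, 111, 141, 172, 193, 216, 247, 264, 282] → cuts [1, 8, 49, 65, 114, 144, 175, 196, 219, 250, 267]
  VbrIII (TAAG, off=1): starts [21, 66, 178, 189, 198, 268] → cuts [22, 67, 179, 190, 199, 269]

Pooled cuts: [1, 8, 22, 28, 40, 49, 55, 65, 67, 72, 85, 101, 114, 123, 144, 150, 175, 179, 190, 196, 199, 205, 219, 222, 230, 250, 256, 267, 269, 274]

Fragments:
  1→8: 7 bp
  8→22: 14 bp
  22→28: 6 bp
  28→40: 12 bp
  40→49: 9 bp
  49→55: 6 bp
  55→65: 10 bp
  65→67: 2 bp
  67→72: 5 bp
  72→85: 13 bp
  85→101: 16 bp
  101→114: 13 bp
  114→123: 9 bp
  123→144: 21 bp
  144→150: 6 bp
  150→175: 25 bp
  175→179: 4 bp
  179→190: 11 bp
  190→196: 6 bp
  196→199: 3 bp
  199→205: 6 bp
  205→219: 14 bp
  219→222: 3 bp
  222→230: 8 bp
  230→250: 20 bp
  250→256: 6 bp
  256→267: 11 bp
  267→269: 2 bp
  269→274: 5 bp
  274→1 (wrap): 284-274+1 = 11 bp

[2,2,3,3,4,5,5,6,6,6,6,6,6,7,8,9,9,10,11,11,11,12,13,13,14,14,16,20,21,25]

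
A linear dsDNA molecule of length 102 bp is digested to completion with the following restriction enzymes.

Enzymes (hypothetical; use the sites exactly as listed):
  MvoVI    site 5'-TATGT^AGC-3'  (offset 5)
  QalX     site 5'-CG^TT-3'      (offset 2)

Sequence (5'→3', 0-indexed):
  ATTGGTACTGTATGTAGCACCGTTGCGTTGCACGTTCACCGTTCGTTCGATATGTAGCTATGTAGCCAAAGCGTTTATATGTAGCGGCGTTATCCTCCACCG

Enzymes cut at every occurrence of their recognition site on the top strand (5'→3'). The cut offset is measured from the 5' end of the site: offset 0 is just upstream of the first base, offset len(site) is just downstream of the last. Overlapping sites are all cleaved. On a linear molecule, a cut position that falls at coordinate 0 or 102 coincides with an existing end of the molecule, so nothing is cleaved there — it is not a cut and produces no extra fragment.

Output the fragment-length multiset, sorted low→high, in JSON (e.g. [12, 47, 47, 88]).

[4,5,7,7,7,7,8,9,10,10,13,15]

Scan for sites:
  MvoVI TATGTAGC/5: at [10, 50, 58, 77] ⇒ [15, 55, 63, 82]
  QalX CGTT/2: at [20, 25, 32, 39, 43, 71, 87] ⇒ [22, 27, 34, 41, 45, 73, 89]

All cut coordinates (distinct, sorted): [15, 22, 27, 34, 41, 45, 55, 63, 73, 82, 89]

Fragment lengths:
  [0,15): 15 bp
  [15,22): 7 bp
  [22,27): 5 bp
  [27,34): 7 bp
  [34,41): 7 bp
  [41,45): 4 bp
  [45,55): 10 bp
  [55,63): 8 bp
  [63,73): 10 bp
  [73,82): 9 bp
  [82,89): 7 bp
  [89,102): 13 bp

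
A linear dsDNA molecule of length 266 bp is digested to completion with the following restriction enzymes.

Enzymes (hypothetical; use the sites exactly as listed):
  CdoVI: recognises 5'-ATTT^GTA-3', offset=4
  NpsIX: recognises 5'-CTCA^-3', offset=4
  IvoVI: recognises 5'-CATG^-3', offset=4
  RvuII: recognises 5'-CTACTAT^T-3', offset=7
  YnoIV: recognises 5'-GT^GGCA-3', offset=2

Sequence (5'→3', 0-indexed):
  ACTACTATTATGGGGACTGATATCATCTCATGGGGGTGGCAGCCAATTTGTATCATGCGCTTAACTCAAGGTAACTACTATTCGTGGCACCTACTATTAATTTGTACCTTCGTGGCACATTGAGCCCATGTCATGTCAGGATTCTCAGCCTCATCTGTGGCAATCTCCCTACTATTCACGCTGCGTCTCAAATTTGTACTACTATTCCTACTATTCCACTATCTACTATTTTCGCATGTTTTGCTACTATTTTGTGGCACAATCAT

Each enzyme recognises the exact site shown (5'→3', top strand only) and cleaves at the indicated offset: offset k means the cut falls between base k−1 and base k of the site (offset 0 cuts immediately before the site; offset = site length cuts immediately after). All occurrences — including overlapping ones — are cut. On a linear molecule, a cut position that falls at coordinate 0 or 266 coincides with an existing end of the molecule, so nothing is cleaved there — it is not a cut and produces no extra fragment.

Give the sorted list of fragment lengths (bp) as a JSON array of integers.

Site scan:
  CdoVI ATTTGTA/4: at [45, 99, 191] ⇒ [49, 103, 195]
  NpsIX CTCA/4: at [26, 64, 143, 149, 186] ⇒ [30, 68, 147, 153, 190]
  IvoVI CATG/4: at [28, 53, 126, 131, 234] ⇒ [32, 57, 130, 135, 238]
  RvuII CTACTATT/7: at [1, 74, 90, 168, 198, 207, 222, 243] ⇒ [8, 81, 97, 175, 205, 214, 229, 250]
  YnoIV GTGGCA/2: at [35, 83, 111, 156, 253] ⇒ [37, 85, 113, 158, 255]

Pooled cuts: [8, 30, 32, 37, 49, 57, 68, 81, 85, 97, 103, 113, 130, 135, 147, 153, 158, 175, 190, 195, 205, 214, 229, 238, 250, 255]

Fragment lengths:
  [0,8): 8 bp
  [8,30): 22 bp
  [30,32): 2 bp
  [32,37): 5 bp
  [37,49): 12 bp
  [49,57): 8 bp
  [57,68): 11 bp
  [68,81): 13 bp
  [81,85): 4 bp
  [85,97): 12 bp
  [97,103): 6 bp
  [103,113): 10 bp
  [113,130): 17 bp
  [130,135): 5 bp
  [135,147): 12 bp
  [147,153): 6 bp
  [153,158): 5 bp
  [158,175): 17 bp
  [175,190): 15 bp
  [190,195): 5 bp
  [195,205): 10 bp
  [205,214): 9 bp
  [214,229): 15 bp
  [229,238): 9 bp
  [238,250): 12 bp
  [250,255): 5 bp
  [255,266): 11 bp

[2,4,5,5,5,5,5,6,6,8,8,9,9,10,10,11,11,12,12,12,12,13,15,15,17,17,22]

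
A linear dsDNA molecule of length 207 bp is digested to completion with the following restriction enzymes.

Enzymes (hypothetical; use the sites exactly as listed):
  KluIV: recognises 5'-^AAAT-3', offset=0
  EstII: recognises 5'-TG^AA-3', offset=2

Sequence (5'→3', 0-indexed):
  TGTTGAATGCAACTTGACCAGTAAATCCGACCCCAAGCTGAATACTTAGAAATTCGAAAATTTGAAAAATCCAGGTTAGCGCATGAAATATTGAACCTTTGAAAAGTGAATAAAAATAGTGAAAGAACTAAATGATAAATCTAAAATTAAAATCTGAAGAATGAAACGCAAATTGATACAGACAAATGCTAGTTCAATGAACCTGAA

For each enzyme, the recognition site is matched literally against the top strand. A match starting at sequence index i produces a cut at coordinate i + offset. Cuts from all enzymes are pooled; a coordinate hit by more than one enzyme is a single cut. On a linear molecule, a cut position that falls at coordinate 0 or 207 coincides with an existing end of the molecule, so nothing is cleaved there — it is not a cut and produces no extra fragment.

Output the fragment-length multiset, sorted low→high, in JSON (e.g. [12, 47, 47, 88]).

Site scan:
  KluIV (AAAT, off=0): starts [22, 49, 57, 66, 85, 113, 129, 136, 143, 149, 169, 183] → cuts [22, 49, 57, 66, 85, 113, 129, 136, 143, 149, 169, 183]
  EstII (TGAA, off=2): starts [3, 38, 62, 83, 91, 99, 106, 119, 154, 161, 197, 203] → cuts [5, 40, 64, 85, 93, 101, 108, 121, 156, 163, 199, 205]

All cut coordinates (distinct, sorted): [5, 22, 40, 49, 57, 64, 66, 85, 93, 101, 108, 113, 121, 129, 136, 143, 149, 156, 163, 169, 183, 199, 205]

Fragments:
  [0,5): 5 bp
  [5,22): 17 bp
  [22,40): 18 bp
  [40,49): 9 bp
  [49,57): 8 bp
  [57,64): 7 bp
  [64,66): 2 bp
  [66,85): 19 bp
  [85,93): 8 bp
  [93,101): 8 bp
  [101,108): 7 bp
  [108,113): 5 bp
  [113,121): 8 bp
  [121,129): 8 bp
  [129,136): 7 bp
  [136,143): 7 bp
  [143,149): 6 bp
  [149,156): 7 bp
  [156,163): 7 bp
  [163,169): 6 bp
  [169,183): 14 bp
  [183,199): 16 bp
  [199,205): 6 bp
  [205,207): 2 bp

[2,2,5,5,6,6,6,7,7,7,7,7,7,8,8,8,8,8,9,14,16,17,18,19]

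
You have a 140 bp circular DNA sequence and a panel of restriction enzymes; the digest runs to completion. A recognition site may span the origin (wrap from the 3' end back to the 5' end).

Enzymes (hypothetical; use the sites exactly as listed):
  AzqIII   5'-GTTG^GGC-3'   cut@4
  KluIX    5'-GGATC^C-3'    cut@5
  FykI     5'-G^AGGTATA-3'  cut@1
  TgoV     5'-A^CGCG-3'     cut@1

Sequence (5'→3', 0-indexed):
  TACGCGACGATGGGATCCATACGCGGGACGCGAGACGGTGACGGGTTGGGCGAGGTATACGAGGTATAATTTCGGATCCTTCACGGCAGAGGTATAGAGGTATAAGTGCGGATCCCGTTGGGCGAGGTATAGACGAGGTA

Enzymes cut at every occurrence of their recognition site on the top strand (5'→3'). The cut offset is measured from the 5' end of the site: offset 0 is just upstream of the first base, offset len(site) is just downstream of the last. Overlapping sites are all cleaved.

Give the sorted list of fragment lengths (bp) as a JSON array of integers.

Scan for sites:
  AzqIII GTTGGGC/4: at [44, 116] ⇒ [48, 120]
  KluIX GGATCC/5: at [12, 73, 109] ⇒ [17, 78, 114]
  FykI GAGGTATA/1: at [51, 60, 88, 96, 123, 134] ⇒ [52, 61, 89, 97, 124, 135]
  TgoV ACGCG/1: at [1, 20, 27] ⇒ [2, 21, 28]

All cut coordinates (distinct, sorted): [2, 17, 21, 28, 48, 52, 61, 78, 89, 97, 114, 120, 124, 135]

Fragments:
  2→17: 15 bp
  17→21: 4 bp
  21→28: 7 bp
  28→48: 20 bp
  48→52: 4 bp
  52→61: 9 bp
  61→78: 17 bp
  78→89: 11 bp
  89→97: 8 bp
  97→114: 17 bp
  114→120: 6 bp
  120→124: 4 bp
  124→135: 11 bp
  135→2 (wrap): 140-135+2 = 7 bp

[4,4,4,6,7,7,8,9,11,11,15,17,17,20]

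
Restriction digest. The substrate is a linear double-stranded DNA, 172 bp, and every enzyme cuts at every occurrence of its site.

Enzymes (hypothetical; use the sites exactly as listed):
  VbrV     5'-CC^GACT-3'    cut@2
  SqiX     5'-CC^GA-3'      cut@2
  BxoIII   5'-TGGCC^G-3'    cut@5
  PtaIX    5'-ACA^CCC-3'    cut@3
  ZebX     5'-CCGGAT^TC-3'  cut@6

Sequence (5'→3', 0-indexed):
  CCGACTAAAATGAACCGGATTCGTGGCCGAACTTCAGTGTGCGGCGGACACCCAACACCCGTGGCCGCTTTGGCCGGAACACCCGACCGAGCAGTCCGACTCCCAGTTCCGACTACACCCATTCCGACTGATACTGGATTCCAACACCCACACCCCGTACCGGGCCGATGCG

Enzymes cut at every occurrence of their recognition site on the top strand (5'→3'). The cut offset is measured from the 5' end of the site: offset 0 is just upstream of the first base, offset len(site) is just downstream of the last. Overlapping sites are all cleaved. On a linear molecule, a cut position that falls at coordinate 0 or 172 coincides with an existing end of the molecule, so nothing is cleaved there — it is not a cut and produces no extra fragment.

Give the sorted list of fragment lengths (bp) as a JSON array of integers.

[2,3,4,6,6,6,7,7,8,8,9,9,9,13,14,18,21,22]

Site scan:
  VbrV CCGACT/2: at [0, 95, 108, 123] ⇒ [2, 97, 110, 125]
  SqiX CCGA/2: at [0, 26, 82, 86, 95, 108, 123, 164] ⇒ [2, 28, 84, 88, 97, 110, 125, 166]
  BxoIII TGGCCG/5: at [23, 61, 70] ⇒ [28, 66, 75]
  PtaIX ACACCC/3: at [47, 54, 78, 114, 143, 149] ⇒ [50, 57, 81, 117, 146, 152]
  ZebX CCGGATTC/6: at [14] ⇒ [20]

All cut coordinates (distinct, sorted): [2, 20, 28, 50, 57, 66, 75, 81, 84, 88, 97, 110, 117, 125, 146, 152, 166]

Fragments:
  [0,2): 2 bp
  [2,20): 18 bp
  [20,28): 8 bp
  [28,50): 22 bp
  [50,57): 7 bp
  [57,66): 9 bp
  [66,75): 9 bp
  [75,81): 6 bp
  [81,84): 3 bp
  [84,88): 4 bp
  [88,97): 9 bp
  [97,110): 13 bp
  [110,117): 7 bp
  [117,125): 8 bp
  [125,146): 21 bp
  [146,152): 6 bp
  [152,166): 14 bp
  [166,172): 6 bp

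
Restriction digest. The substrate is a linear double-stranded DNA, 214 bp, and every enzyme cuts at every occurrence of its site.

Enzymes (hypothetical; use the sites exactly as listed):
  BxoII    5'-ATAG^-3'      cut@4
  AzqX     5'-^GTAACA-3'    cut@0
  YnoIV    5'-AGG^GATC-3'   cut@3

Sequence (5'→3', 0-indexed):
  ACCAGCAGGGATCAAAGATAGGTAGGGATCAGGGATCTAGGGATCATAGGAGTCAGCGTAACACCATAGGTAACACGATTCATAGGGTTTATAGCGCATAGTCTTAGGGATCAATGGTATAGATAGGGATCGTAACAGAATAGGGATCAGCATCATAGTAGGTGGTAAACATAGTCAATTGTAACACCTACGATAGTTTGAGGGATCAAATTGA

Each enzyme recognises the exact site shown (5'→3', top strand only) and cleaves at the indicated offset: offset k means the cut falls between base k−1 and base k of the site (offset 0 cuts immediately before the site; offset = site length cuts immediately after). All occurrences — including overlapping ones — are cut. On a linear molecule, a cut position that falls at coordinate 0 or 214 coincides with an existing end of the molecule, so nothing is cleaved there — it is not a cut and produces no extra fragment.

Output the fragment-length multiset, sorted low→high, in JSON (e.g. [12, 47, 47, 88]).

[1,1,4,4,5,6,7,7,7,7,8,8,8,9,9,11,12,12,12,14,14,16,16,16]

Per-enzyme occurrences:
  BxoII ATAG/4: at [17, 45, 65, 81, 90, 97, 118, 122, 139, 154, 170, 192] ⇒ [21, 49, 69, 85, 94, 101, 122, 126, 143, 158, 174, 196]
  AzqX GTAACA/0: at [57, 69, 131, 180] ⇒ [57, 69, 131, 180]
  YnoIV AGGGATC/3: at [6, 23, 30, 38, 105, 124, 141, 200] ⇒ [9, 26, 33, 41, 108, 127, 144, 203]

All cut coordinates (distinct, sorted): [9, 21, 26, 33, 41, 49, 57, 69, 85, 94, 101, 108, 122, 126, 127, 131, 143, 144, 158, 174, 180, 196, 203]

Fragment lengths:
  [0,9): 9 bp
  [9,21): 12 bp
  [21,26): 5 bp
  [26,33): 7 bp
  [33,41): 8 bp
  [41,49): 8 bp
  [49,57): 8 bp
  [57,69): 12 bp
  [69,85): 16 bp
  [85,94): 9 bp
  [94,101): 7 bp
  [101,108): 7 bp
  [108,122): 14 bp
  [122,126): 4 bp
  [126,127): 1 bp
  [127,131): 4 bp
  [131,143): 12 bp
  [143,144): 1 bp
  [144,158): 14 bp
  [158,174): 16 bp
  [174,180): 6 bp
  [180,196): 16 bp
  [196,203): 7 bp
  [203,214): 11 bp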